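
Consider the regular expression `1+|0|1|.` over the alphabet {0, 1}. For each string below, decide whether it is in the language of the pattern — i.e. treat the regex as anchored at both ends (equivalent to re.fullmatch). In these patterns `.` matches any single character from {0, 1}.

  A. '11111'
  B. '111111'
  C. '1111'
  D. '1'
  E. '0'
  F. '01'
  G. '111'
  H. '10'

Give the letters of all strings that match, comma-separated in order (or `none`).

A, B, C, D, E, G

A → match
B → match
C → match
D → match
E → match
F → no match
G → match
H → no match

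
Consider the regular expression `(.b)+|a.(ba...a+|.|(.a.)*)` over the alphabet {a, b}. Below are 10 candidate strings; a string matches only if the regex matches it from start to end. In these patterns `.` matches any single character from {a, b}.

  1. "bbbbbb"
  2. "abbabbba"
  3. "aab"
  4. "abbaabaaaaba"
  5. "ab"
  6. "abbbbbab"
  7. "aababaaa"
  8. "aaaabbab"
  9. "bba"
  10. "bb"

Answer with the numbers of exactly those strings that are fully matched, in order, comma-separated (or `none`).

1 → match
2 → match
3 → match
4 → no match
5 → match
6 → match
7 → match
8 → match
9 → no match
10 → match

1, 2, 3, 5, 6, 7, 8, 10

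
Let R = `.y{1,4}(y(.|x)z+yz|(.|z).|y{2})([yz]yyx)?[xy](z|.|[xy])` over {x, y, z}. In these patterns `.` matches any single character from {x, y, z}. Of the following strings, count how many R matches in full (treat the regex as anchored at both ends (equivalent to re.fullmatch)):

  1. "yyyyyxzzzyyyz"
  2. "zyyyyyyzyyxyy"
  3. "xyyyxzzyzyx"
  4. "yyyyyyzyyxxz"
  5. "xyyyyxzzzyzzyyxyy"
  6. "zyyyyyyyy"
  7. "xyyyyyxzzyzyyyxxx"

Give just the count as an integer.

6

1 → no match
2 → match
3 → match
4 → match
5 → match
6 → match
7 → match
Total matched: 6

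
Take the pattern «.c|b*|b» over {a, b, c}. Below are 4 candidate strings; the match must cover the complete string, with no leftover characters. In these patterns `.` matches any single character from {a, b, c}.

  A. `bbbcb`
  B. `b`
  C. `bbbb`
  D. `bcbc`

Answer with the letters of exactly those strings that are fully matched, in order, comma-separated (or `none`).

A → no match
B → match
C → match
D → no match

B, C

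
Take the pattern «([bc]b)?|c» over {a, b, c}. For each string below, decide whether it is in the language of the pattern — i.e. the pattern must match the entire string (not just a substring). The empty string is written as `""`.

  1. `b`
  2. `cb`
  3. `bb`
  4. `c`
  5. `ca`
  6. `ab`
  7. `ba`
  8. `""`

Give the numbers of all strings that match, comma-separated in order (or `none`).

1 → no match
2 → match
3 → match
4 → match
5 → no match
6 → no match
7 → no match
8 → match

2, 3, 4, 8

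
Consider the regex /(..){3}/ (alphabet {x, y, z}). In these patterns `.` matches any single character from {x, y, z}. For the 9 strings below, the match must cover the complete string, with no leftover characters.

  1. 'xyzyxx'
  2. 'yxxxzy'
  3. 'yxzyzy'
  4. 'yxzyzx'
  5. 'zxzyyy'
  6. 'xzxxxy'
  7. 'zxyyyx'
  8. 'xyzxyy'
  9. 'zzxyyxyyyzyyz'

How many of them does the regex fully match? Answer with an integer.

1 → match
2 → match
3 → match
4 → match
5 → match
6 → match
7 → match
8 → match
9 → no match
Total matched: 8

8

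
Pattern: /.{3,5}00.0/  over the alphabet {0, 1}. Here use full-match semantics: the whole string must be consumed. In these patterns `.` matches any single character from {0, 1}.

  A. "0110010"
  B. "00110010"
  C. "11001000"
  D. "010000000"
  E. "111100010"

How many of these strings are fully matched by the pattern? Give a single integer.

A. "0110010" → match
B. "00110010" → match
C. "11001000" → no match
D. "010000000" → match
E. "111100010" → match
Total matched: 4

4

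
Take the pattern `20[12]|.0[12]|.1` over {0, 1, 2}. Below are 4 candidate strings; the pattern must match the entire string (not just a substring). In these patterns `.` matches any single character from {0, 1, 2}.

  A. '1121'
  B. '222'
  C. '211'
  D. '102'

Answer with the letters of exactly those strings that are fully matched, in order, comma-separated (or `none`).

A → no match
B → no match
C → no match
D → match

D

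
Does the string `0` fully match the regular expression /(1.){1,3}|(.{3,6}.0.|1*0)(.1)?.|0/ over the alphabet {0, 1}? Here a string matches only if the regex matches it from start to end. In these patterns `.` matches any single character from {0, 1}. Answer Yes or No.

Yes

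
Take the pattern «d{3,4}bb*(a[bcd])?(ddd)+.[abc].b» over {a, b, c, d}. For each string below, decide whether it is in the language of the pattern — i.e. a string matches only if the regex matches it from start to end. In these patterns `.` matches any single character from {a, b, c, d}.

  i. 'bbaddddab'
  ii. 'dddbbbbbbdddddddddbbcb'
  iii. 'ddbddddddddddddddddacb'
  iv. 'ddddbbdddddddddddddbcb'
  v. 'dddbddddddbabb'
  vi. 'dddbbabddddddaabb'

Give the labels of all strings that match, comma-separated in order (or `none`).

ii, iv, v, vi

i → no match — must start with 'd'
ii → match
iii → no match
iv → match
v → match
vi → match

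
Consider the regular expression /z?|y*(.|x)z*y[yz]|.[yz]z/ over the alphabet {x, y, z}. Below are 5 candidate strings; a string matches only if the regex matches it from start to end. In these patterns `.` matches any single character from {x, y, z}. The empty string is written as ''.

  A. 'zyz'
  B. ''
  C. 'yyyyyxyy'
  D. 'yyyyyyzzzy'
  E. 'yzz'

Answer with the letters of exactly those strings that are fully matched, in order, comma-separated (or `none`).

A → match
B → match
C → match
D → no match
E → match

A, B, C, E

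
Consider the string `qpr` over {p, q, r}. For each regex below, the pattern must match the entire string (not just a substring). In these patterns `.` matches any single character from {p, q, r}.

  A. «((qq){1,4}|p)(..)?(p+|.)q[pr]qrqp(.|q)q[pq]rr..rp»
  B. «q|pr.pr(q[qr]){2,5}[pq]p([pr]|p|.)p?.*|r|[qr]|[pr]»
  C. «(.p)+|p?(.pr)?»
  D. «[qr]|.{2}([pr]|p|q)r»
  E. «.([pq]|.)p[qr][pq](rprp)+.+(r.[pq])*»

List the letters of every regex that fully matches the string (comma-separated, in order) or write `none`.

C

A → no match — must end with `rp`
B → no match
C → match
D → no match
E → no match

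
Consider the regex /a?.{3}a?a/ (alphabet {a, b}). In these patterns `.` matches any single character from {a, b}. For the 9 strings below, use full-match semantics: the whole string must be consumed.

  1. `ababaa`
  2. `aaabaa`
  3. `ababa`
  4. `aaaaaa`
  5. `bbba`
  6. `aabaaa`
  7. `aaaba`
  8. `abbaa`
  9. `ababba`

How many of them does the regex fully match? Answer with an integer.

8

1 → match
2 → match
3 → match
4 → match
5 → match
6 → match
7 → match
8 → match
9 → no match
Total matched: 8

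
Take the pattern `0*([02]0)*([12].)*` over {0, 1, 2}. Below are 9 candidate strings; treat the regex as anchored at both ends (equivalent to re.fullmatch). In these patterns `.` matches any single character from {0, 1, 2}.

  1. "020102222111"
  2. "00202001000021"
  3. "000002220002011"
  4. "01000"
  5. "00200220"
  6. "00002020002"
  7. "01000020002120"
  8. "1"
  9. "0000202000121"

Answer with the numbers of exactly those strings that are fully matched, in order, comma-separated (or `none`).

none

1 → no match
2 → no match
3 → no match
4 → no match
5 → no match
6 → no match
7 → no match
8 → no match
9 → no match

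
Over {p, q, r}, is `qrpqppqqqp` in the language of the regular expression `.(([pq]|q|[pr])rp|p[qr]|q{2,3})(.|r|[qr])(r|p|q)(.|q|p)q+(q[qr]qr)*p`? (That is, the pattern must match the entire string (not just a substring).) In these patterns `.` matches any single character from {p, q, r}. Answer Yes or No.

No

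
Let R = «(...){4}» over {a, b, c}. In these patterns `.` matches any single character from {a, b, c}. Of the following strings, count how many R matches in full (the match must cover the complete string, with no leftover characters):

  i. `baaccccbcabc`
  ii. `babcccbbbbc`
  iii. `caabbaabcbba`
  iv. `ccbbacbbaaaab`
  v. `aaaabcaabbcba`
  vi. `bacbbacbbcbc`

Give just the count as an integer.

i → match
ii → no match
iii → match
iv → no match
v → no match
vi → match
Total matched: 3

3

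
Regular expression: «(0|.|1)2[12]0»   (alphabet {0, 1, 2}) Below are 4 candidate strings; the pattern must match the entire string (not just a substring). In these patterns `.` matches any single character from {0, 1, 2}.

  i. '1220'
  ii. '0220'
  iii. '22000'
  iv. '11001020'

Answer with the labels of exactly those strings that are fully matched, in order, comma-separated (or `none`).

i → match
ii → match
iii → no match
iv → no match

i, ii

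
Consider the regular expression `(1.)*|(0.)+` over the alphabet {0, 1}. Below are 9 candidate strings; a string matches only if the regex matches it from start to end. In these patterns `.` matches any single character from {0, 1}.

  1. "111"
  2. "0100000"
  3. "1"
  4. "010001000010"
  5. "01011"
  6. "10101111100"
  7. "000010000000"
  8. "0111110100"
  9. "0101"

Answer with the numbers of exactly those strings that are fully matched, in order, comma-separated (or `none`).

9

1. "111" → no match
2. "0100000" → no match
3. "1" → no match
4. "010001000010" → no match
5. "01011" → no match
6. "10101111100" → no match
7. "000010000000" → no match
8. "0111110100" → no match
9. "0101" → match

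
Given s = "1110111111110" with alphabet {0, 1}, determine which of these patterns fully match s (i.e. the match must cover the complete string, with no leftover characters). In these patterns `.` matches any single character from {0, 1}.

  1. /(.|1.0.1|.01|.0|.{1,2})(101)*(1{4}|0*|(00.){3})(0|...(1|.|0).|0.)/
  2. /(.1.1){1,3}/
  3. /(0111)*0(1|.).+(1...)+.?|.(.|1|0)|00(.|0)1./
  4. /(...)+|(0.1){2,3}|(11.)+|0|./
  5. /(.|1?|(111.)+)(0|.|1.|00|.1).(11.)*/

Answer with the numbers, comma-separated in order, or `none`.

5

1 → no match
2 → no match — must end with "1"
3 → no match
4 → no match
5 → match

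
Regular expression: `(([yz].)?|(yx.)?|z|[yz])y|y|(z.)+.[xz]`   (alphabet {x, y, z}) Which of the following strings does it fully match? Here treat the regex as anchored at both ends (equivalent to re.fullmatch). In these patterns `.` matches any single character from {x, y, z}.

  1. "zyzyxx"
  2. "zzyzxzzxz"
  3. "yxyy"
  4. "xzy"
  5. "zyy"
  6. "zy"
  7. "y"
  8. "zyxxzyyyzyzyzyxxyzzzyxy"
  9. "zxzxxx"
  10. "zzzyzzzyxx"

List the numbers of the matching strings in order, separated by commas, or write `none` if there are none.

1. "zyzyxx" → match
2. "zzyzxzzxz" → no match
3. "yxyy" → match
4. "xzy" → no match
5. "zyy" → match
6. "zy" → match
7. "y" → match
8 → no match
9. "zxzxxx" → match
10. "zzzyzzzyxx" → match

1, 3, 5, 6, 7, 9, 10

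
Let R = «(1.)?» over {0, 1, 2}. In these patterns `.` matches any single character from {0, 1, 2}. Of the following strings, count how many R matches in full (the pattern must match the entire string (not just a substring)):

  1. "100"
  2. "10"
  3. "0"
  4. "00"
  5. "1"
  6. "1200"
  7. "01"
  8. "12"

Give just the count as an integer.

2

1 → no match
2 → match
3 → no match
4 → no match
5 → no match
6 → no match
7 → no match
8 → match
Total matched: 2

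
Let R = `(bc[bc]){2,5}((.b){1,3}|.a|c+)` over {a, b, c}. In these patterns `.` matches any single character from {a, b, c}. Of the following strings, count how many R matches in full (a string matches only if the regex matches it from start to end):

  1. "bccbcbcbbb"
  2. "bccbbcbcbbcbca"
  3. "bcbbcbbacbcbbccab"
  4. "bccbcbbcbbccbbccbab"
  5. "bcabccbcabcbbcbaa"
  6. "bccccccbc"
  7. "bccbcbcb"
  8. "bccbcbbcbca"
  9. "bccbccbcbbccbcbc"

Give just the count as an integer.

1 → match
2 → no match
3 → no match
4 → no match
5 → no match
6 → no match
7 → match
8 → match
9 → match
Total matched: 4

4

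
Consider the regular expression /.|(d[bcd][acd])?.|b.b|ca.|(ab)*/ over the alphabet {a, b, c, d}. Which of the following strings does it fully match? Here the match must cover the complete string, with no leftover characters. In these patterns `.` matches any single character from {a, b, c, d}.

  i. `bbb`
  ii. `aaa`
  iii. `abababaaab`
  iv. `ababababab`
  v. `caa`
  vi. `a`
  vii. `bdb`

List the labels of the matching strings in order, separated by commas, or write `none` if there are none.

i, iv, v, vi, vii

i → match
ii → no match
iii → no match
iv → match
v → match
vi → match
vii → match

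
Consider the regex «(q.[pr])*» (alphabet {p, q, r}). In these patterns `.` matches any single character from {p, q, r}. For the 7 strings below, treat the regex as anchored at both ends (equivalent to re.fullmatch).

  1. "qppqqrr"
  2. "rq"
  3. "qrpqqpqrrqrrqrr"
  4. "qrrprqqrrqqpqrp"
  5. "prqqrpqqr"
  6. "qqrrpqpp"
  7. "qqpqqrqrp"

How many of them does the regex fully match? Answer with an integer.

1 → no match
2 → no match
3 → match
4 → no match
5 → no match
6 → no match
7 → match
Total matched: 2

2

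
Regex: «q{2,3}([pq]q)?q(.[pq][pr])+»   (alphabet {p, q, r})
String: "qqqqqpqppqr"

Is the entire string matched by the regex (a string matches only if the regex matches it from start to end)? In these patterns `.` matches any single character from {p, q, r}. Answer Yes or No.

Yes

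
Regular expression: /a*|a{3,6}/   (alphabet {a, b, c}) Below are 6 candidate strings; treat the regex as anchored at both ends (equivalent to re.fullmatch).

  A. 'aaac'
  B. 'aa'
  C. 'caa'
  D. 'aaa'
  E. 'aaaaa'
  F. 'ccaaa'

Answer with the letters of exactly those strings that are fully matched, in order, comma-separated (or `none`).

B, D, E

A → no match
B → match
C → no match
D → match
E → match
F → no match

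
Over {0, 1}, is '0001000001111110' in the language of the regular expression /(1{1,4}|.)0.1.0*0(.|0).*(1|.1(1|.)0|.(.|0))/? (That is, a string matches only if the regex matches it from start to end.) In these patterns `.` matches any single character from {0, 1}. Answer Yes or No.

Yes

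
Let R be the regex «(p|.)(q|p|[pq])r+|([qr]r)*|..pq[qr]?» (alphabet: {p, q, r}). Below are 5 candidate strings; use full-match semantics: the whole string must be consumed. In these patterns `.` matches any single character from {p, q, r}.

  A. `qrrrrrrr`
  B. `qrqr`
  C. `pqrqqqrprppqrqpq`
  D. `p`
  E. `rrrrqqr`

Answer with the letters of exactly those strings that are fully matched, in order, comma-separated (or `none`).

A, B

A → match
B → match
C → no match
D → no match
E → no match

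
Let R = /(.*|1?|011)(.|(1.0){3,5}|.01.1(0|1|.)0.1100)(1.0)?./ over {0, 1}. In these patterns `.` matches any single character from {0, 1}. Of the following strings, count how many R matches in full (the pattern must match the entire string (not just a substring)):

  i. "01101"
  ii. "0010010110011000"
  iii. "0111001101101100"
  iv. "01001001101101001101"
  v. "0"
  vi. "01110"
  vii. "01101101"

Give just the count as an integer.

6

i. "01101" → match
ii → match
iii → match
iv → match
v. "0" → no match
vi. "01110" → match
vii. "01101101" → match
Total matched: 6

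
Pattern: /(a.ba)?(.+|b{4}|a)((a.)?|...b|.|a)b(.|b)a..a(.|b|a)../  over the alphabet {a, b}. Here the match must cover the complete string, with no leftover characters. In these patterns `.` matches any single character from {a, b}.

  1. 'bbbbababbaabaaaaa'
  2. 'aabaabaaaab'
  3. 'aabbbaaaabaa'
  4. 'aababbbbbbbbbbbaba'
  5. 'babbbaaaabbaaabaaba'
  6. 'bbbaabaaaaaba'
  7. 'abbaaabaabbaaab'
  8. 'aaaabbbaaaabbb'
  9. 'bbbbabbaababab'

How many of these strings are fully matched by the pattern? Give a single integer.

7

1 → match
2 → match
3 → match
4 → no match
5 → match
6 → no match
7 → match
8 → match
9 → match
Total matched: 7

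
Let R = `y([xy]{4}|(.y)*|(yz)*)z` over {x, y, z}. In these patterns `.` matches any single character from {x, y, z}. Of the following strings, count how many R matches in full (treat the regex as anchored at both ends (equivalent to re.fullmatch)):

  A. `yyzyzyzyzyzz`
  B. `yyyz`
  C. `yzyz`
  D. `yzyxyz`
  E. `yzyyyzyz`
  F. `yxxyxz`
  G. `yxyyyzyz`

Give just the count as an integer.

A → match
B → match
C → match
D → match
E → match
F → match
G → match
Total matched: 7

7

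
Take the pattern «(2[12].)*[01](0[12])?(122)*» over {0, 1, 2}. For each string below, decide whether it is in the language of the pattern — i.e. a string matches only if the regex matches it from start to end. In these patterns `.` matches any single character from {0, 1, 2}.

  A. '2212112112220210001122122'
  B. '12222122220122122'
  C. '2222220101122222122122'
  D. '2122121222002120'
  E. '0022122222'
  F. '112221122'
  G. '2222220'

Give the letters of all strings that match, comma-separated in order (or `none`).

A → no match
B → no match
C → no match
D → no match
E → no match
F → no match
G → match

G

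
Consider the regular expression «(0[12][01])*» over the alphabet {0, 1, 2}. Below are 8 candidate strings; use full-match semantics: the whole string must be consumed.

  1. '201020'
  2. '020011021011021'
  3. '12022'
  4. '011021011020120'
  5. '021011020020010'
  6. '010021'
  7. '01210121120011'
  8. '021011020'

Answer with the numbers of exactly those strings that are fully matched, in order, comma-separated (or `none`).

2, 5, 6, 8

1 → no match
2 → match
3 → no match
4 → no match
5 → match
6 → match
7 → no match
8 → match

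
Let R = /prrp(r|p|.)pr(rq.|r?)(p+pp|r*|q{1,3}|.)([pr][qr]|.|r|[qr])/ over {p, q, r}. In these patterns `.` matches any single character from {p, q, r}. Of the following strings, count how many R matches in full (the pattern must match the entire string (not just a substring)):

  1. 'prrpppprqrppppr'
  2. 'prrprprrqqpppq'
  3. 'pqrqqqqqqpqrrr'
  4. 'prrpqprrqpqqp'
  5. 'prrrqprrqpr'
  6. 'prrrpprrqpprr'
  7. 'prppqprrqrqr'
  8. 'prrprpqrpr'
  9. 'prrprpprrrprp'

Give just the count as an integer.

1 → no match
2 → match
3 → no match — must start with 'prrp'
4 → match
5 → no match — must start with 'prrp'
6 → no match — must start with 'prrp'
7 → no match — must start with 'prrp'
8 → no match
9 → no match
Total matched: 2

2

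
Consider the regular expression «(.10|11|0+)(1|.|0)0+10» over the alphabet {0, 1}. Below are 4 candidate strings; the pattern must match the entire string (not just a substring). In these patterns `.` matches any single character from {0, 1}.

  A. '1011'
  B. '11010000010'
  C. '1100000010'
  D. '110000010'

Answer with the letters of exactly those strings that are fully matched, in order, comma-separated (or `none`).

B, C, D

A → no match — must end with '010'
B → match
C → match
D → match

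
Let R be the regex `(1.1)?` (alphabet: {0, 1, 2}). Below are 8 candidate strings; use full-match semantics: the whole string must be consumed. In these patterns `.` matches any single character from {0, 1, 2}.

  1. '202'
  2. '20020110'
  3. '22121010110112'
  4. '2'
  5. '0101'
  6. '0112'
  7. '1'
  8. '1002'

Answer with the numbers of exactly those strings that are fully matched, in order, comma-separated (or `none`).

none

1. '202' → no match
2. '20020110' → no match
3 → no match
4. '2' → no match
5. '0101' → no match
6. '0112' → no match
7. '1' → no match
8. '1002' → no match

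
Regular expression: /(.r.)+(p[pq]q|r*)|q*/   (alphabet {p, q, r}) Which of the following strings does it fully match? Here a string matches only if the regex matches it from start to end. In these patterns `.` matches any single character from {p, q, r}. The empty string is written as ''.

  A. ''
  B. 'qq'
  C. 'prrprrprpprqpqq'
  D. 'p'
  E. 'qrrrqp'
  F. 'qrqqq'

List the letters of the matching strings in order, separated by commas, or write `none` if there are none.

A → match
B → match
C → match
D → no match
E → no match
F → no match

A, B, C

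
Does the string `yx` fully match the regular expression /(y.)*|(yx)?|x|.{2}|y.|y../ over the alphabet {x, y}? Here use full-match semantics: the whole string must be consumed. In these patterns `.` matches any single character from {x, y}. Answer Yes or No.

Yes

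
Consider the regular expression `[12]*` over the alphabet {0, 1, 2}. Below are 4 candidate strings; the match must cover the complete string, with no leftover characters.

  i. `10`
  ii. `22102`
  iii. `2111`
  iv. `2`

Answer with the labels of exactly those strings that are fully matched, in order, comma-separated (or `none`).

iii, iv

i. `10` → no match
ii. `22102` → no match
iii. `2111` → match
iv. `2` → match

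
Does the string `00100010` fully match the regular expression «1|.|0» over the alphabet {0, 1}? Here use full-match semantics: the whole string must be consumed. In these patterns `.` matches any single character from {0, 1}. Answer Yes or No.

No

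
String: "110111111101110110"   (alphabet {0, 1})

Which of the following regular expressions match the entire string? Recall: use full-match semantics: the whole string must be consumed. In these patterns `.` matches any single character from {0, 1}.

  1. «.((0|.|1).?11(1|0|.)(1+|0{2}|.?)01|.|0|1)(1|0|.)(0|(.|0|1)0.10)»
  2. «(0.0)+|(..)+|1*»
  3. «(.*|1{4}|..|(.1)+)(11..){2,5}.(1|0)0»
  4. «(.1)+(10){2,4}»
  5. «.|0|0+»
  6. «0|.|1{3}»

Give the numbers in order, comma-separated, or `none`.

1, 2, 3

1 → match
2 → match
3 → match
4 → no match
5 → no match
6 → no match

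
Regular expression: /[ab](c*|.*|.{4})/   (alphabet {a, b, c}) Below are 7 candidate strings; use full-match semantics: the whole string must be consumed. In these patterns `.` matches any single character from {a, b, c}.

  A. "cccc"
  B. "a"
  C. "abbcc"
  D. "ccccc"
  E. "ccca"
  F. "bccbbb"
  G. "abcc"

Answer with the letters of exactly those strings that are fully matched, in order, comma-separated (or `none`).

A → no match
B → match
C → match
D → no match
E → no match
F → match
G → match

B, C, F, G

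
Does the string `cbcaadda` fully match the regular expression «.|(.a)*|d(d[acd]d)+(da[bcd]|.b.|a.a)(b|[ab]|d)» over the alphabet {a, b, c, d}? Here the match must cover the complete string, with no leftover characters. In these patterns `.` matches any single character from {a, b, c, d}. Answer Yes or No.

No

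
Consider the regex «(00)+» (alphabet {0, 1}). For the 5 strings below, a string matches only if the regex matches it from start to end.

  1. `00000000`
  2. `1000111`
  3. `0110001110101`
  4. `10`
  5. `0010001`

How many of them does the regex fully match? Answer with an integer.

1

1 → match
2 → no match — must start with `00`
3 → no match — must start with `00`
4 → no match — must start with `00`
5 → no match — must end with `00`
Total matched: 1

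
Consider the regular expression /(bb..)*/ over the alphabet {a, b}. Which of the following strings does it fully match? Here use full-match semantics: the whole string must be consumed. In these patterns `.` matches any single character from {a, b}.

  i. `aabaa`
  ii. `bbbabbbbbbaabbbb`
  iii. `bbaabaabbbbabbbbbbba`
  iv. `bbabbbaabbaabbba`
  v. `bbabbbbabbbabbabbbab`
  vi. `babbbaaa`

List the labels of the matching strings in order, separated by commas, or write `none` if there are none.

i → no match
ii → match
iii → no match
iv → match
v → match
vi → no match

ii, iv, v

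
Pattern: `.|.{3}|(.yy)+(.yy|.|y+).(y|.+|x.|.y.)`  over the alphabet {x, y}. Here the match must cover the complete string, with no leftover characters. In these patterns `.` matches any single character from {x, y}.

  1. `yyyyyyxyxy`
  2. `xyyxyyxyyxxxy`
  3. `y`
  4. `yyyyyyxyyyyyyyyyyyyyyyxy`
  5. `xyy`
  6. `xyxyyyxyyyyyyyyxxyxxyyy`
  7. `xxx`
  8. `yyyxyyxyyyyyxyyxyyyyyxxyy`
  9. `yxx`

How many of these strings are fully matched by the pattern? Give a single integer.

8

1 → match
2 → match
3 → match
4 → match
5 → match
6 → no match
7 → match
8 → match
9 → match
Total matched: 8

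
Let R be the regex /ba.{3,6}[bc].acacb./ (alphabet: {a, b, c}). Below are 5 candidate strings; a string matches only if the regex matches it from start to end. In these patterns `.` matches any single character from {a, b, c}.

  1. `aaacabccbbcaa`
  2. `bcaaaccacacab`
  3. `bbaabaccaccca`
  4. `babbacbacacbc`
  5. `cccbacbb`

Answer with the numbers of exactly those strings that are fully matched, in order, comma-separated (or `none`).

1 → no match — must start with `ba`
2 → no match — must start with `ba`
3 → no match — must start with `ba`
4 → match
5. `cccbacbb` → no match — must start with `ba`

4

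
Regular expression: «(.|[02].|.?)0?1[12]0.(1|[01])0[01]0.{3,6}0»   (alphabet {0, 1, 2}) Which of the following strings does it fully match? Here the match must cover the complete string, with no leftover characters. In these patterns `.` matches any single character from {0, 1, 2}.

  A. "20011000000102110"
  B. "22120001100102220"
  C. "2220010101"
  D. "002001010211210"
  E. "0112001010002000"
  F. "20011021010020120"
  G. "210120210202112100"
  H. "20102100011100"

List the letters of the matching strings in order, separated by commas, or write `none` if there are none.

A, E, F

A → match
B → no match
C → no match — must end with "0"
D → no match
E → match
F → match
G → no match
H → no match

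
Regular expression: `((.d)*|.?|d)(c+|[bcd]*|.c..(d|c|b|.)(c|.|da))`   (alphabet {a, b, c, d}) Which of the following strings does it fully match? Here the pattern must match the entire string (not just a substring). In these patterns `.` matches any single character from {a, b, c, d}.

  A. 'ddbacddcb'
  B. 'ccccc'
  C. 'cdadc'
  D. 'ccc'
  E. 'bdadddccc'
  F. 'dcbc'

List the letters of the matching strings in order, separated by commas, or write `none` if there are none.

B, C, D, E, F

A. 'ddbacddcb' → no match
B. 'ccccc' → match
C. 'cdadc' → match
D. 'ccc' → match
E. 'bdadddccc' → match
F. 'dcbc' → match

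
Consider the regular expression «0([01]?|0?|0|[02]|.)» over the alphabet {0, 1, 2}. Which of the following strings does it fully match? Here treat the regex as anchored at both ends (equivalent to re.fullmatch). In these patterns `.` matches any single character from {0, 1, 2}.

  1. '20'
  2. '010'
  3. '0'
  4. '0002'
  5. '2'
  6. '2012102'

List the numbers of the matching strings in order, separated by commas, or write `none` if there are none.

3

1 → no match — must start with '0'
2 → no match
3 → match
4 → no match
5 → no match — must start with '0'
6 → no match — must start with '0'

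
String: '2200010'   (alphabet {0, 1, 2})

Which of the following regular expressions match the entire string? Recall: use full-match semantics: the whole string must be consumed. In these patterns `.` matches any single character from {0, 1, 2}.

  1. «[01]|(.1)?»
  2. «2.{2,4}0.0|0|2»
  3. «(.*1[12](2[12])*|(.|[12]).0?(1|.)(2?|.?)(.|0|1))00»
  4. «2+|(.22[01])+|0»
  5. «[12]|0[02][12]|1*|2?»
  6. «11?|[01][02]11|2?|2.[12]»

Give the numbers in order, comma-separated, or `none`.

2

1 → no match
2 → match
3 → no match — must end with '00'
4 → no match
5 → no match
6 → no match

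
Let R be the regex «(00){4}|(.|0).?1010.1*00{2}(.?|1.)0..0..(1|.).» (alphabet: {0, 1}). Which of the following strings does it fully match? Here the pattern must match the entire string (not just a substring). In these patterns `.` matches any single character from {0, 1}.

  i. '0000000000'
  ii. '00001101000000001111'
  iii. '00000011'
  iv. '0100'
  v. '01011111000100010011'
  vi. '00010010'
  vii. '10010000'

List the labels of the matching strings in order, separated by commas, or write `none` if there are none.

none

i → no match
ii → no match
iii → no match
iv → no match
v → no match
vi → no match
vii → no match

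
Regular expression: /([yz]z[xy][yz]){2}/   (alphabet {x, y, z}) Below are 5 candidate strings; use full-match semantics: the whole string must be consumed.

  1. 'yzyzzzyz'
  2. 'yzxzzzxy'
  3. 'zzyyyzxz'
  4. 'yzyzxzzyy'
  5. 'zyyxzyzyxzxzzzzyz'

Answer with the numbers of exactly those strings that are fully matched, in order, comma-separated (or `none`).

1. 'yzyzzzyz' → match
2. 'yzxzzzxy' → match
3. 'zzyyyzxz' → match
4. 'yzyzxzzyy' → no match
5 → no match

1, 2, 3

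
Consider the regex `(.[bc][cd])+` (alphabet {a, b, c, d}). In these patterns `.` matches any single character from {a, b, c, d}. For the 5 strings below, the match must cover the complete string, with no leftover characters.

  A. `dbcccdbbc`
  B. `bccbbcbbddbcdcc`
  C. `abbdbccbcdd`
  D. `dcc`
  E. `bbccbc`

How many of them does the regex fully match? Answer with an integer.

4

A. `dbcccdbbc` → match
B → match
C. `abbdbccbcdd` → no match
D. `dcc` → match
E. `bbccbc` → match
Total matched: 4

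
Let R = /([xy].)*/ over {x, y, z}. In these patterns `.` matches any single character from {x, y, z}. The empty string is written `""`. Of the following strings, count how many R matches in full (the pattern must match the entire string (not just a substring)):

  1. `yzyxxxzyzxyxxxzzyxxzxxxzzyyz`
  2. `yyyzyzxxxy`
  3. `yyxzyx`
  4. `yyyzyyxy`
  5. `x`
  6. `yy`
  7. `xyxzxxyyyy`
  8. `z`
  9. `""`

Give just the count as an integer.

6

1 → no match
2. `yyyzyzxxxy` → match
3. `yyxzyx` → match
4. `yyyzyyxy` → match
5. `x` → no match
6. `yy` → match
7. `xyxzxxyyyy` → match
8. `z` → no match
9. `""` → match
Total matched: 6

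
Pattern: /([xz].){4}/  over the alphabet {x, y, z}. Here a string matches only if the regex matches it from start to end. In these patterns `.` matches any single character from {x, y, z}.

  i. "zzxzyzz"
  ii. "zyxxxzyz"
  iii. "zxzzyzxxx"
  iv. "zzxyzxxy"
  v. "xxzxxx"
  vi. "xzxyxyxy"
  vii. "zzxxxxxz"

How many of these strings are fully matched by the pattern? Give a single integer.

3

i. "zzxzyzz" → no match
ii. "zyxxxzyz" → no match
iii. "zxzzyzxxx" → no match
iv. "zzxyzxxy" → match
v. "xxzxxx" → no match
vi. "xzxyxyxy" → match
vii. "zzxxxxxz" → match
Total matched: 3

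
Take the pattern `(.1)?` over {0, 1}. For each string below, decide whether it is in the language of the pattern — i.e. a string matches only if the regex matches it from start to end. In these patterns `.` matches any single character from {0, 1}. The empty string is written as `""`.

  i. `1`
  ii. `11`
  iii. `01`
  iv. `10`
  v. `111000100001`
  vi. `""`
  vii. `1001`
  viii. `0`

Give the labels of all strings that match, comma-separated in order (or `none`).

ii, iii, vi

i. `1` → no match
ii. `11` → match
iii. `01` → match
iv. `10` → no match
v. `111000100001` → no match
vi. `""` → match
vii. `1001` → no match
viii. `0` → no match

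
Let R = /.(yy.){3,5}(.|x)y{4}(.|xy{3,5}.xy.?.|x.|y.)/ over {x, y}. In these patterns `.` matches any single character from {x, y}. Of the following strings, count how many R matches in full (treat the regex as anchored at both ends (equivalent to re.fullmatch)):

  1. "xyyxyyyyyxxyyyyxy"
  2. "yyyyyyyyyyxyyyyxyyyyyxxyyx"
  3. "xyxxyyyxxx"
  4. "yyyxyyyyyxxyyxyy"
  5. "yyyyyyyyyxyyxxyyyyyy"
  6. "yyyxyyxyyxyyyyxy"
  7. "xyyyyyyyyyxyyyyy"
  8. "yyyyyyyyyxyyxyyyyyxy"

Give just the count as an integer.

1 → match
2 → match
3 → no match
4 → no match
5 → match
6 → no match
7 → match
8 → match
Total matched: 5

5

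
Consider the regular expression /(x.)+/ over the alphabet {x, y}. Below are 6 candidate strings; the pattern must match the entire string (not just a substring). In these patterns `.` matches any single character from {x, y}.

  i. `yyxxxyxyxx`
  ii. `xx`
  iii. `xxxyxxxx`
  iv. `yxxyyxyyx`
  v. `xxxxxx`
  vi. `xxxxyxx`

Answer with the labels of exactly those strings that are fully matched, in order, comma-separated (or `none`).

i → no match — must start with `x`
ii → match
iii → match
iv → no match — must start with `x`
v → match
vi → no match

ii, iii, v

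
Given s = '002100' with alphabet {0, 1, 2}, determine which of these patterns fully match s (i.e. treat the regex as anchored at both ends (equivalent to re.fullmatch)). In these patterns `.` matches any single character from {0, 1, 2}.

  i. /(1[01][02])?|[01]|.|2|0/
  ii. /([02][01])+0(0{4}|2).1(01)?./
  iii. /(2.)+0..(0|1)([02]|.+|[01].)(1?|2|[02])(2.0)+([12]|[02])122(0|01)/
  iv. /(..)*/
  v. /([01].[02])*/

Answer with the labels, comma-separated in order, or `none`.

iv, v

i → no match
ii → no match
iii → no match — must start with '2'
iv → match
v → match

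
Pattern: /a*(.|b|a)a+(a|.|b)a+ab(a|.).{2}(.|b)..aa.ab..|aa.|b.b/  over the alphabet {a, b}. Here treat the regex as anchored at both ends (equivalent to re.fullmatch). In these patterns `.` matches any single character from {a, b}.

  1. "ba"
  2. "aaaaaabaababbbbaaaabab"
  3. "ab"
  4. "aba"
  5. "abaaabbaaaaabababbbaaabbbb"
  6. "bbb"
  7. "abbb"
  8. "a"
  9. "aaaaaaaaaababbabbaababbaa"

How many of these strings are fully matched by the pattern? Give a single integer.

1

1 → no match
2 → no match
3 → no match
4 → no match
5 → no match
6 → match
7 → no match
8 → no match
9 → no match
Total matched: 1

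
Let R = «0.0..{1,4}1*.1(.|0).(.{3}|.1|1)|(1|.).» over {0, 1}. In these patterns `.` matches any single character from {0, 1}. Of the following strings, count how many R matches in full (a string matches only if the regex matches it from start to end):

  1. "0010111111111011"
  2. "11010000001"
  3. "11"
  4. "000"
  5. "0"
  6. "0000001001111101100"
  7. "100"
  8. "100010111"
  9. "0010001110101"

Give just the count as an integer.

1 → no match
2. "11010000001" → no match
3. "11" → match
4. "000" → no match
5. "0" → no match
6 → no match
7. "100" → no match
8. "100010111" → no match
9 → no match
Total matched: 1

1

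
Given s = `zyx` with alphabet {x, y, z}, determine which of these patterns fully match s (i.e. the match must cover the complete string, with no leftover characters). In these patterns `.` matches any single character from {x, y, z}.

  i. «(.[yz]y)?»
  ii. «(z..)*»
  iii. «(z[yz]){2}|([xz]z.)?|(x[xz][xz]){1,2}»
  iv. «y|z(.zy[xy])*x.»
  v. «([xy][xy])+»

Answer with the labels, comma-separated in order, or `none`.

ii

i → no match
ii → match
iii → no match
iv → no match
v → no match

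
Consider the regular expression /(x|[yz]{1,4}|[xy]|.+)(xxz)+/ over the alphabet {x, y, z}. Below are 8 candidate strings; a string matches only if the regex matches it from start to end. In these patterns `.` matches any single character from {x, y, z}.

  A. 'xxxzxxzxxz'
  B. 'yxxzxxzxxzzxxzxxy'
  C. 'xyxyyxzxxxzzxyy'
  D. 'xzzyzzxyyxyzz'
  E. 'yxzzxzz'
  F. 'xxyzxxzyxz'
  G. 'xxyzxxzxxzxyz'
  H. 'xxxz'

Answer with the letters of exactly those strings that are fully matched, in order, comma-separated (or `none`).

A, H

A → match
B → no match — must end with 'xxz'
C → no match — must end with 'xxz'
D → no match — must end with 'xxz'
E → no match — must end with 'xxz'
F → no match — must end with 'xxz'
G → no match — must end with 'xxz'
H → match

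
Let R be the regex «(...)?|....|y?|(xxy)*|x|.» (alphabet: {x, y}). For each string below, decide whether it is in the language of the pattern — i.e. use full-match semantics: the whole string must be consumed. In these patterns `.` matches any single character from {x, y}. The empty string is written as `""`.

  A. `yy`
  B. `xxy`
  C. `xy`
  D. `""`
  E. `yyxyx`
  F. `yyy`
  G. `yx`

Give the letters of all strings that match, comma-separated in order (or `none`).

A. `yy` → no match
B. `xxy` → match
C. `xy` → no match
D. `""` → match
E. `yyxyx` → no match
F. `yyy` → match
G. `yx` → no match

B, D, F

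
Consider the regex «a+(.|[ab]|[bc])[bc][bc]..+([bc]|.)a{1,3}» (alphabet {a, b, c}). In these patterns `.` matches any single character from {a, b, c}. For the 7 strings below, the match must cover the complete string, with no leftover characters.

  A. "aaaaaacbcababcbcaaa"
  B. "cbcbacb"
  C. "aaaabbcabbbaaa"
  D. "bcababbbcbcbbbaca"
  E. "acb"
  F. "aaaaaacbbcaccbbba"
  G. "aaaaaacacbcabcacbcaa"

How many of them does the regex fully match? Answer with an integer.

A → match
B → no match — must start with "a"
C → match
D → no match — must start with "a"
E → no match — must end with "a"
F → match
G → no match
Total matched: 3

3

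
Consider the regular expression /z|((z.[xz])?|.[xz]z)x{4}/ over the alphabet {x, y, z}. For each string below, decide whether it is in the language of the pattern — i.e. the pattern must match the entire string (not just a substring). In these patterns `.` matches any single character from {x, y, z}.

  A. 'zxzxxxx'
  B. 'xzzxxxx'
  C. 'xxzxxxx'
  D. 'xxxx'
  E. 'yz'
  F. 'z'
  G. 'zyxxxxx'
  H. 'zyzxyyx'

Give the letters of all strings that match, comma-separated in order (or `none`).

A → match
B → match
C → match
D → match
E → no match
F → match
G → match
H → no match

A, B, C, D, F, G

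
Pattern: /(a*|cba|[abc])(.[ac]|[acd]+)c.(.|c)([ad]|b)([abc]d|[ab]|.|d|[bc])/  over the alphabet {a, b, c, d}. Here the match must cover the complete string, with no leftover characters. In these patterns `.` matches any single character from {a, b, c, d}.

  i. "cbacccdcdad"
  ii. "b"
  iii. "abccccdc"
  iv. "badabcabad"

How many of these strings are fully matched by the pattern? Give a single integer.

i → match
ii → no match
iii → match
iv → no match
Total matched: 2

2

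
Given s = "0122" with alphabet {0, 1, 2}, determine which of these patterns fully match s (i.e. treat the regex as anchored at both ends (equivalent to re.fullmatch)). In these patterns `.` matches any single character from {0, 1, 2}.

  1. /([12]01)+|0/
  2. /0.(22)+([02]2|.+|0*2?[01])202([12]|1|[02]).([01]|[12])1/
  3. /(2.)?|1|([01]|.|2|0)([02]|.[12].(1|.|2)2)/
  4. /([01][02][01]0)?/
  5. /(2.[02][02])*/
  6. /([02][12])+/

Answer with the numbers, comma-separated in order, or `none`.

1 → no match
2 → no match — must end with "1"
3 → no match
4 → no match
5 → no match
6 → match

6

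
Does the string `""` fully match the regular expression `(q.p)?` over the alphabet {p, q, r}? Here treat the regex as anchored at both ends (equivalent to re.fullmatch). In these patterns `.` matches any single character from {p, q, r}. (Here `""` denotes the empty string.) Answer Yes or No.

Yes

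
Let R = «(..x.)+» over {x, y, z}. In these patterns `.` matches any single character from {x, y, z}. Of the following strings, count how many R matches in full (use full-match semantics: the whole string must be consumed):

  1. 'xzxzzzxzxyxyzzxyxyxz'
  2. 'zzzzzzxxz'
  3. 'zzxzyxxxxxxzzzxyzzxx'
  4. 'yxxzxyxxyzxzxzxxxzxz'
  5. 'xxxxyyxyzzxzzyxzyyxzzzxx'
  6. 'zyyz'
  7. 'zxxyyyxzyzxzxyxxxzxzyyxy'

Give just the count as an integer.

5

1 → match
2 → no match
3 → match
4 → match
5 → match
6 → no match
7 → match
Total matched: 5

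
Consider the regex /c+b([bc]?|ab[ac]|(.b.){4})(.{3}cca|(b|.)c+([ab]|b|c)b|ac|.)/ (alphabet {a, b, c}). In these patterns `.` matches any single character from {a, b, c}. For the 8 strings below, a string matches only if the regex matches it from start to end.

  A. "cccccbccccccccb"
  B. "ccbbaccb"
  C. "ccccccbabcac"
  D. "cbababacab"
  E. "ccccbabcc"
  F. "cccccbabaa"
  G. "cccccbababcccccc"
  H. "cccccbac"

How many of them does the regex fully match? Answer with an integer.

6

A → match
B → match
C → match
D → no match
E → match
F → match
G → no match
H → match
Total matched: 6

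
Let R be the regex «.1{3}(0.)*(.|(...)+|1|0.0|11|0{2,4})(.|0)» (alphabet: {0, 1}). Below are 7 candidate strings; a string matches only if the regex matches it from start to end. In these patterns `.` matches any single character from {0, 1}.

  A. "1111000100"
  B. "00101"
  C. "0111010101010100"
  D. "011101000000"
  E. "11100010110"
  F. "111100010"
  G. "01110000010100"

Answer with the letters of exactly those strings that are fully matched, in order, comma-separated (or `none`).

A, C, D, G

A → match
B → no match
C → match
D → match
E → no match
F → no match
G → match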